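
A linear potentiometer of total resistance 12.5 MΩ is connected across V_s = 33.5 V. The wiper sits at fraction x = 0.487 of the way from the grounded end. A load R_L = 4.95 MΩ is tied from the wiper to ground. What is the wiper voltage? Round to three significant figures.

Split the track: R_lower = x·R_p = 6.087 MΩ, R_upper = (1−x)·R_p = 6.413 MΩ.
Lower segment in parallel with the load: 6.087 ‖ 4.95 = 2.730 MΩ.
Loaded-divider output: V_out = 33.5 × 0.2986 = 10.00 V.

V_out ≈ 10.0 V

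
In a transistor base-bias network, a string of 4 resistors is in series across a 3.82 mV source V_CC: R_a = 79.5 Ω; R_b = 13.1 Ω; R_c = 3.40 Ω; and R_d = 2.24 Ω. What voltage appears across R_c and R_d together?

Total series resistance ΣR = 79.5 + 13.1 + 3.40 + 2.24 = 98.24 Ω.
R_{R_c..R_d} = 3.40 + 2.24 = 5.640 Ω.
Voltage divider: V = V_CC · (5.640 / 98.24) = 3.82 × 0.05741 = 0.2193 mV.

V ≈ 0.219 mV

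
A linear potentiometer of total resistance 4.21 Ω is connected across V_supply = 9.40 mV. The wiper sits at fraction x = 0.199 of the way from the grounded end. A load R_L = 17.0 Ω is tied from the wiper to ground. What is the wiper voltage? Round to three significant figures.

V_out ≈ 1.80 mV

Lower segment x·R_p = 0.8378 Ω; upper segment (1−x)·R_p = 3.372 Ω.
(x·R_p) ‖ R_L = 0.7984 Ω.
Then V_out = V_supply · 0.7984/(3.372 + 0.7984) = 1.800 mV.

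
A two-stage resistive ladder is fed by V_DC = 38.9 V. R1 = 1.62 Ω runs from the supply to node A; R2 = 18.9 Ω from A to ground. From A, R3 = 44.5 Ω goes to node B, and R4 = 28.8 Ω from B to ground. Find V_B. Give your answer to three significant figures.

V_B ≈ 13.8 V

The second stage (R3 + R4 = 73.30 Ω) loads node A in parallel with R2.
R2 ‖ (R3+R4) = 15.03 Ω.
So V_A = 38.9 × 0.9027 = 35.11 V.
Then the unloaded second divider: V_B = V_A × R4/(R3+R4) = 35.11 × 0.3929 = 13.80 V.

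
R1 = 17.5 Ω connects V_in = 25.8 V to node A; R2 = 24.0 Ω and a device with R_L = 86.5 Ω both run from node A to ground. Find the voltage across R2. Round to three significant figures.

V_out ≈ 13.4 V

First combine the lower leg with the load: R2 ‖ R_L = 18.79 Ω.
Then V_out = V_in · R2'/(R1 + R2') = 25.8 × 18.79/36.29 = 13.36 V.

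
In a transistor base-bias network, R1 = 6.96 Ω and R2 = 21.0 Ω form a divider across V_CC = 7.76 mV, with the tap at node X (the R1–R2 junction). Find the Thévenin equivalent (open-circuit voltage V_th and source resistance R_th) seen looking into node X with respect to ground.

With X open, the divider is unloaded: V_th = 7.76 × 21.0/27.96 = 5.828 mV.
Zeroing V_CC shorts the top of R1 to ground, so R_th = R1 ‖ R2 = 5.227 Ω.

V_th ≈ 5.83 mV, R_th ≈ 5.23 Ω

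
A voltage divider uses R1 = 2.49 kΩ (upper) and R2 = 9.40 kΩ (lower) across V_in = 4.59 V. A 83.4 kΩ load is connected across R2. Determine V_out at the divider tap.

R2 ‖ R_L = (9.40 × 83.4)/(9.40 + 83.4) = 8.448 kΩ.
Then V_out = V_in · R2'/(R1 + R2') = 4.59 × 8.448/10.94 = 3.545 V.
(Unloaded it would be 3.63 V; the load pulls it down.)

V_out ≈ 3.55 V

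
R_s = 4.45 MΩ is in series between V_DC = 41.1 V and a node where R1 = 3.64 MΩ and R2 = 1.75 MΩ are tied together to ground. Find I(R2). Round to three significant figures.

I ≈ 4.93 µA

Equivalent of the parallel group: R_p = 1.182 MΩ.
V_A = 41.1 × 1.182/5.632 = 8.625 V.
I(R2) = V_A / R2 = 8.625/1.75 = 4.928 µA.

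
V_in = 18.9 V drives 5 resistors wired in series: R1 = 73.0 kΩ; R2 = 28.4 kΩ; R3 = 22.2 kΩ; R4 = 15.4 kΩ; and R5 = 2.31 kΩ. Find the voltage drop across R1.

V ≈ 9.76 V

ΣR = 73.0 + 28.4 + 22.2 + 15.4 + 2.31 = 141.3 kΩ.
By the voltage-divider rule, V = 18.9 × 73.00/141.3 = 9.764 V.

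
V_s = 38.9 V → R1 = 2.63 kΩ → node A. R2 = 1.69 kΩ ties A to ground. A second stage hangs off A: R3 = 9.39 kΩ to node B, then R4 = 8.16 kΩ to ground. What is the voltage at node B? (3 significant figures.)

Node A sees R2 in parallel with the series input of stage 2, R3 + R4 = 17.55 kΩ.
R2 ‖ (R3+R4) = 1.542 kΩ.
So V_A = 38.9 × 0.3695 = 14.38 V.
V_B = V_A × 0.4650 = 6.684 V.

V_B ≈ 6.68 V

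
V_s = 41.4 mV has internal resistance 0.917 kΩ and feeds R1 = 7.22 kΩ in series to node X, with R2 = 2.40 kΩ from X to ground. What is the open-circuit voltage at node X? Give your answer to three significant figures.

R1' = 0.917 + 7.22 = 8.137 kΩ (source resistance + R1).
Open-circuit (no load on X): V_th = V_s · R2/(R1' + R2) = 41.4 × 2.40/(8.137 + 2.40) = 9.430 mV.

V_th ≈ 9.43 mV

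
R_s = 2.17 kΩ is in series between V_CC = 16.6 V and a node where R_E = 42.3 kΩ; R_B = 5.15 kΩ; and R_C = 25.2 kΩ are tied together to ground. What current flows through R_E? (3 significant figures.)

I ≈ 0.252 mA

Equivalent of the parallel group: R_p = 3.884 kΩ.
V_A by voltage divider: V_A = 16.6 × 3.884/(2.17 + 3.884) = 10.65 V.
I(R_E) = V_A / R_E = 10.65/42.3 = 0.2518 mA.
(Check via current divider: I_total = 2.742 mA; share G_k/ΣG = 0.09181 → same result.)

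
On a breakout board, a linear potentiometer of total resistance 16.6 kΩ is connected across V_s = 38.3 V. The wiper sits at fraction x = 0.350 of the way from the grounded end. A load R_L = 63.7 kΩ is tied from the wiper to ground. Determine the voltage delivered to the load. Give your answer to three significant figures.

V_out ≈ 12.7 V

The pot divides into 10.79 kΩ above the wiper and 5.810 kΩ below.
R_L loads the lower segment: effective lower R = 5.324 kΩ.
V_out = 38.3 × 5.324/(10.79 + 5.324) = 12.65 V.
(Unloaded: V_out = x·V_s = 13.4 V.)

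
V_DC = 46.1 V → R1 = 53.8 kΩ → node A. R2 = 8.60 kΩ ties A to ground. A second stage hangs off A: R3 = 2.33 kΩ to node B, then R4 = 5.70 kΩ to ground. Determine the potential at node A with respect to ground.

Node A sees R2 in parallel with the series input of stage 2, R3 + R4 = 8.030 kΩ.
Effective lower resistance at A: R2 ‖ 8.030 = 4.153 kΩ.
First divider: V_A = V_DC · 4.153/(53.8 + 4.153) = 3.303 V.

V_A ≈ 3.30 V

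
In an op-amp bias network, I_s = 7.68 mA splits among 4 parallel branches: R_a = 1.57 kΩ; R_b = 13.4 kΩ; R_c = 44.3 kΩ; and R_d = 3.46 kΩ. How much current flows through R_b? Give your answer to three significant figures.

Total conductance ΣG = 1/1.57 + 1/13.4 + 1/44.3 + 1/3.46 = 1.023 (units of 1/kΩ).
By the current-divider rule, I = I_s · G_k/ΣG = 7.68 × 0.07294 = 0.5602 mA.

I ≈ 0.560 mA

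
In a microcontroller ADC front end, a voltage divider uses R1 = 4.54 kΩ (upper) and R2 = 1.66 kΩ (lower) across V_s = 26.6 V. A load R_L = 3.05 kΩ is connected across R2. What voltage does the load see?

First combine the lower leg with the load: R2 ‖ R_L = 1.075 kΩ.
Voltage divider with the loaded lower leg: V_out = 26.6 × 1.075/(4.54 + 1.075) = 26.6 × 0.1914 = 5.092 V.

V_out ≈ 5.09 V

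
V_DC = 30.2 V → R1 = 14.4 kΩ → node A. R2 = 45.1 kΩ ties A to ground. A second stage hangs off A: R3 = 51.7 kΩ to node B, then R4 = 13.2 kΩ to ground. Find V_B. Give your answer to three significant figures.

V_B ≈ 3.99 V

Node A sees R2 in parallel with the series input of stage 2, R3 + R4 = 64.90 kΩ.
Effective lower resistance at A: R2 ‖ 64.90 = 26.61 kΩ.
First divider: V_A = V_DC · 26.61/(14.4 + 26.61) = 19.60 V.
V_B = V_A × 0.2034 = 3.986 V.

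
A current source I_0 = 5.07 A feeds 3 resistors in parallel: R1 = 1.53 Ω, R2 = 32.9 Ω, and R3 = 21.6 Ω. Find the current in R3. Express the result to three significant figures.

I ≈ 0.321 A

Conductances: ΣG = 1/1.53 + 1/32.9 + 1/21.6 = 0.7303 (1/Ω).
R3 takes the fraction G_k/ΣG = 0.04630/0.7303 = 0.06339, so I = 5.07 × 0.06339 = 0.3214 A.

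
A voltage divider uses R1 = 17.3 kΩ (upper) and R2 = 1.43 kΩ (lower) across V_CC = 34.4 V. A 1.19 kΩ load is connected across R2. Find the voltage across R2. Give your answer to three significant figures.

The load sits in parallel with R2, giving an effective lower resistance R2' = R2·R_L/(R2+R_L) = 0.6495 kΩ.
Then V_out = V_CC · R2'/(R1 + R2') = 34.4 × 0.6495/17.95 = 1.245 V.

V_out ≈ 1.24 V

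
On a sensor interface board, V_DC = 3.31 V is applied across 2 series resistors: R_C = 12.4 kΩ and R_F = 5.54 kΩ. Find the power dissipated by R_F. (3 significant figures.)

ΣR = 17.94 kΩ → I = 3.31/17.94 = 0.1845 mA.
P(R_F) = I²·R_F = (0.1845)² × 5.54 = 0.1886 mW.

P ≈ 0.189 mW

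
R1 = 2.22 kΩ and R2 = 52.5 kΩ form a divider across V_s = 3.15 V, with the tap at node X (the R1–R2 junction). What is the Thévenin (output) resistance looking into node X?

R_th ≈ 2.13 kΩ

Zeroing V_s shorts the top of R1 to ground, so R_th = R1 ‖ R2 = 2.130 kΩ.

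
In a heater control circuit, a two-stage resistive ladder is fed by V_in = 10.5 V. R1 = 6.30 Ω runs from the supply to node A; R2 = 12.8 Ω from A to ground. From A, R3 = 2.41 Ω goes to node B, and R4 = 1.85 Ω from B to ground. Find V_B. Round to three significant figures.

V_B ≈ 1.53 V

Node A sees R2 in parallel with the series input of stage 2, R3 + R4 = 4.260 Ω.
Effective lower resistance at A: R2 ‖ 4.260 = 3.196 Ω.
So V_A = 10.5 × 0.3366 = 3.534 V.
V_B = V_A × 0.4343 = 1.535 V.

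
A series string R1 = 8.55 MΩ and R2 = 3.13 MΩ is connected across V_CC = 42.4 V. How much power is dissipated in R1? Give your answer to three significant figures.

Series current I = V_CC/ΣR = 42.4/11.68 = 3.630 µA.
V(R1) = I·R = 31.04 V; P = V·I = 31.04 × 3.630 = 112.7 µW.

P ≈ 113 µW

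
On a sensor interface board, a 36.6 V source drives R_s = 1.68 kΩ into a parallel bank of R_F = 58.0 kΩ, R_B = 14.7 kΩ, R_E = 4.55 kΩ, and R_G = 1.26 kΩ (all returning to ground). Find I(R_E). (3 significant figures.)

I ≈ 2.83 mA

Combine the parallel branches: R_p = (1/58.0 + 1/14.7 + 1/4.55 + 1/1.26)⁻¹ = 0.9102 kΩ.
V_A = 36.6 × 0.9102/2.590 = 12.86 V.
I(R_E) = V_A / R_E = 12.86/4.55 = 2.827 mA.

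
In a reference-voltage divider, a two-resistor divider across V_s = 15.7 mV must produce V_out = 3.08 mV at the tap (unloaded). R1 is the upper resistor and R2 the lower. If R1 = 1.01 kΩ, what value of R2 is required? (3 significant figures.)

R2 ≈ 0.246 kΩ

Required fraction k = V_out/V_s = 0.1962.
R2 = R1 · 0.1962/(1 − 0.1962) = 0.2465 kΩ.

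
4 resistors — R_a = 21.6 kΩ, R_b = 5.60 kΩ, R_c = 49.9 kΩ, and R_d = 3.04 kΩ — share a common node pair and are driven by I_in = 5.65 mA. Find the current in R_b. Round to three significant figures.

Total conductance ΣG = 1/21.6 + 1/5.60 + 1/49.9 + 1/3.04 = 0.5739 (units of 1/kΩ).
R_b takes the fraction G_k/ΣG = 0.1786/0.5739 = 0.3112, so I = 5.65 × 0.3112 = 1.758 mA.

I ≈ 1.76 mA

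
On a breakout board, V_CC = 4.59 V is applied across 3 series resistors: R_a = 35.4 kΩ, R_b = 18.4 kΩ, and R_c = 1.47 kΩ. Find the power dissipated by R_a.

P ≈ 0.244 mW

The common current is I = 4.59/55.27 = 0.08305 mA.
V(R_a) = I·R = 2.940 V; P = V·I = 2.940 × 0.08305 = 0.2441 mW.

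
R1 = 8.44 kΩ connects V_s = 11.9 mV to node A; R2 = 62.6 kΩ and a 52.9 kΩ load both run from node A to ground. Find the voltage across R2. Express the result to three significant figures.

R2 ‖ R_L = (62.6 × 52.9)/(62.6 + 52.9) = 28.67 kΩ.
Then V_out = V_s · R2'/(R1 + R2') = 11.9 × 28.67/37.11 = 9.194 mV.
(Unloaded it would be 10.5 mV; the load pulls it down.)

V_out ≈ 9.19 mV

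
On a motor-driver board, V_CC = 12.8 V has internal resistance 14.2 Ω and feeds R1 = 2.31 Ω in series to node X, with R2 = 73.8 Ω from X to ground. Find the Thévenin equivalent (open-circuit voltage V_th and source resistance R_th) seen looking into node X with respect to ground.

V_th ≈ 10.5 V, R_th ≈ 13.5 Ω

R1' = 14.2 + 2.31 = 16.51 Ω (source resistance + R1).
Open-circuit (no load on X): V_th = V_CC · R2/(R1' + R2) = 12.8 × 73.8/(16.51 + 73.8) = 10.46 V.
Looking into X with the source shorted: R_th = R1'·R2/(R1'+R2) = 16.51 × 73.8/90.31 = 13.49 Ω.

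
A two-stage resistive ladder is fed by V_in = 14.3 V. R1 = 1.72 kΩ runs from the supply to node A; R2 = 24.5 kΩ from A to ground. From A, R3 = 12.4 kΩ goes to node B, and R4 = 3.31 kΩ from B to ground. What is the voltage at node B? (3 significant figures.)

V_B ≈ 2.55 V

Looking into the second stage from A: R3 + R4 = 15.71 kΩ appears in parallel with R2.
Effective lower resistance at A: R2 ‖ 15.71 = 9.572 kΩ.
So V_A = 14.3 × 0.8477 = 12.12 V.
Then the unloaded second divider: V_B = V_A × R4/(R3+R4) = 12.12 × 0.2107 = 2.554 V.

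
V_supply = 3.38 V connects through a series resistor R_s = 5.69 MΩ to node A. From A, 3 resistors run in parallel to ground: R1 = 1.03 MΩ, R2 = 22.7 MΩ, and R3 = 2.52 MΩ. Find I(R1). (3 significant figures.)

Combine the parallel branches: R_p = (1/1.03 + 1/22.7 + 1/2.52)⁻¹ = 0.7083 MΩ.
V_A by voltage divider: V_A = 3.38 × 0.7083/(5.69 + 0.7083) = 0.3742 V.
I(R1) = V_A / R1 = 0.3742/1.03 = 0.3633 µA.

I ≈ 0.363 µA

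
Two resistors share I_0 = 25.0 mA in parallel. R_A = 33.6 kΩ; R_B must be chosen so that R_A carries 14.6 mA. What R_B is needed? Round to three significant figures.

R_B ≈ 47.2 kΩ

The fraction through R_A equals R_B/(R_A+R_B).
14.6/25.0 = R_B/(R_A + R_B) → R_B = R_A · (0.5840)/(1 − 0.5840) = 33.6 × 1.404 = 47.17 kΩ.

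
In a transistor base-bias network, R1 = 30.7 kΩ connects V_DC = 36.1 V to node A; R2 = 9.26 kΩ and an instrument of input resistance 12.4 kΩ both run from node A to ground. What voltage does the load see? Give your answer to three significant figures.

V_out ≈ 5.32 V

First combine the lower leg with the load: R2 ‖ R_L = 5.301 kΩ.
Voltage divider with the loaded lower leg: V_out = 36.1 × 5.301/(30.7 + 5.301) = 36.1 × 0.1473 = 5.316 V.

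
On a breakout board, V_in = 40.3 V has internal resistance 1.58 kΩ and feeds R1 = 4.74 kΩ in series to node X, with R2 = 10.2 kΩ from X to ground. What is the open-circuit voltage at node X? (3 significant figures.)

R1' = 1.58 + 4.74 = 6.320 kΩ (source resistance + R1).
Open-circuit (no load on X): V_th = V_in · R2/(R1' + R2) = 40.3 × 10.2/(6.320 + 10.2) = 24.88 V.

V_th ≈ 24.9 V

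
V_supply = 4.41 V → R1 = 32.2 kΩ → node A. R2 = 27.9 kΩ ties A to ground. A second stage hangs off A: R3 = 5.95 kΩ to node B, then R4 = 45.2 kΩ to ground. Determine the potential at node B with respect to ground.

The second stage (R3 + R4 = 51.15 kΩ) loads node A in parallel with R2.
R2 ‖ (R3+R4) = 18.05 kΩ.
So V_A = 4.41 × 0.3592 = 1.584 V.
V_B = V_A × 0.8837 = 1.400 V.

V_B ≈ 1.40 V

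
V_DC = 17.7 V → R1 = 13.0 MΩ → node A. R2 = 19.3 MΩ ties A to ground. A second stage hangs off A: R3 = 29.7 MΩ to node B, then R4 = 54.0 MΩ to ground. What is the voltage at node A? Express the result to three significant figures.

Looking into the second stage from A: R3 + R4 = 83.70 MΩ appears in parallel with R2.
Effective lower resistance at A: R2 ‖ 83.70 = 15.68 MΩ.
So V_A = 17.7 × 0.5468 = 9.678 V.

V_A ≈ 9.68 V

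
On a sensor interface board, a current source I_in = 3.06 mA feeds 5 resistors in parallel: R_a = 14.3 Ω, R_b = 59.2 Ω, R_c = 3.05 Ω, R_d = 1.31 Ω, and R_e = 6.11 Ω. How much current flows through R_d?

I ≈ 1.74 mA

Conductances: ΣG = 1/14.3 + 1/59.2 + 1/3.05 + 1/1.31 + 1/6.11 = 1.342 (1/Ω).
Current divider: I(R_d) = I_in · G_k/ΣG = 3.06 × (0.7634/1.342) = 3.06 × 0.5689 = 1.741 mA.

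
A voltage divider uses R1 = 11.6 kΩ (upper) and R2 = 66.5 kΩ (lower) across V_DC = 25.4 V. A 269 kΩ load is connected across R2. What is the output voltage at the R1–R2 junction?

V_out ≈ 20.9 V

First combine the lower leg with the load: R2 ‖ R_L = 53.32 kΩ.
Voltage divider with the loaded lower leg: V_out = 25.4 × 53.32/(11.6 + 53.32) = 25.4 × 0.8213 = 20.86 V.
(Unloaded it would be 21.6 V; the load pulls it down.)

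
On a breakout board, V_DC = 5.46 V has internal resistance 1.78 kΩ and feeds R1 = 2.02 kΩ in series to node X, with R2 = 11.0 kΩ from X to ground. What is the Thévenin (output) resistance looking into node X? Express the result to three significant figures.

R_th ≈ 2.82 kΩ

R1' = 1.78 + 2.02 = 3.800 kΩ (source resistance + R1).
With V_DC suppressed (replaced by a short), R_th = R1' ‖ R2 = (3.800 × 11.0)/(3.800 + 11.0) = 2.824 kΩ.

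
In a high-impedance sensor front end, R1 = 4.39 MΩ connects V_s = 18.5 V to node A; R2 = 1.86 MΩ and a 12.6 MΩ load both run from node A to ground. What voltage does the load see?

V_out ≈ 4.99 V

R2 ‖ R_L = (1.86 × 12.6)/(1.86 + 12.6) = 1.621 MΩ.
Now apply the divider: V_out = 18.5 × 0.2696 = 4.988 V.
(Unloaded it would be 5.51 V; the load pulls it down.)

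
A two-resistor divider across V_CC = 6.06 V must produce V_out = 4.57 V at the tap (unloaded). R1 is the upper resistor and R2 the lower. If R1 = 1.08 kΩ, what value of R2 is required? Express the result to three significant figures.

R2 ≈ 3.31 kΩ

The divider ratio is R2/(R1+R2) = 4.57/6.06 = 0.7541.
So R2 = R1 · V_out/(V_CC − V_out) = 1.08 × 4.57/(6.06 − 4.57) = 1.08 × 3.067 = 3.312 kΩ.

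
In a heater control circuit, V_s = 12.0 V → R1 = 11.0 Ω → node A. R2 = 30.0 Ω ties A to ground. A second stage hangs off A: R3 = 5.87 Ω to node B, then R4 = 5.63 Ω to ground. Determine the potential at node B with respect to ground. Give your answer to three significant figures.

Node A sees R2 in parallel with the series input of stage 2, R3 + R4 = 11.50 Ω.
R2 ‖ (R3+R4) = 8.313 Ω.
V_A = 12.0 × 8.313/(11.0 + 8.313) = 5.165 V.
Then the unloaded second divider: V_B = V_A × R4/(R3+R4) = 5.165 × 0.4896 = 2.529 V.

V_B ≈ 2.53 V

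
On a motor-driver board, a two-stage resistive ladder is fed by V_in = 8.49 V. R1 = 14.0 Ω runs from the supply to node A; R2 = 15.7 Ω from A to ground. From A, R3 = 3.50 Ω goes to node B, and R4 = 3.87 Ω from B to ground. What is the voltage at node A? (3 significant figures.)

Node A sees R2 in parallel with the series input of stage 2, R3 + R4 = 7.370 Ω.
Effective lower resistance at A: R2 ‖ 7.370 = 5.016 Ω.
So V_A = 8.49 × 0.2638 = 2.239 V.

V_A ≈ 2.24 V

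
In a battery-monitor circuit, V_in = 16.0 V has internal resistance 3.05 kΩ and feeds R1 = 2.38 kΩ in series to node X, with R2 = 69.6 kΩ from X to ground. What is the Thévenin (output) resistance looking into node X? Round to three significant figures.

R_th ≈ 5.04 kΩ

R1' = 3.05 + 2.38 = 5.430 kΩ (source resistance + R1).
Zeroing V_in shorts the top of R1' to ground, so R_th = R1' ‖ R2 = 5.037 kΩ.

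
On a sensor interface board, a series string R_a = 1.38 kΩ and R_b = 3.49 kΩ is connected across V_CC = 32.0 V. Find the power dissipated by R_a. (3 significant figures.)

Series current I = V_CC/ΣR = 32.0/4.870 = 6.571 mA.
P = I²R = 43.18 × 1.38 = 59.58 mW.

P ≈ 59.6 mW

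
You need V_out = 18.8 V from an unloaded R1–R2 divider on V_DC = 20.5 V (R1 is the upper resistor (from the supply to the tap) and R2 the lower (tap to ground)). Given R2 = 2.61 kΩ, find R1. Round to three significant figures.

R1 ≈ 0.236 kΩ

The divider ratio is R2/(R1+R2) = 18.8/20.5 = 0.9171.
R1 = R2·(1/k − 1) = 2.61 × 0.09043 = 0.2360 kΩ.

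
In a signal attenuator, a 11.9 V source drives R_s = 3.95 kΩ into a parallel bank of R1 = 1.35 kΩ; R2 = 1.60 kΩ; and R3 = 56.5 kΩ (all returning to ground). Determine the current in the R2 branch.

I ≈ 1.15 mA

Equivalent of the parallel group: R_p = 0.7228 kΩ.
V_A = 11.9 × 0.7228/4.673 = 1.841 V.
I(R2) = V_A / R2 = 1.841/1.60 = 1.150 mA.
(Equivalently: I_total = 2.547 mA, then current-divider fraction G_k/ΣG = 0.4518.)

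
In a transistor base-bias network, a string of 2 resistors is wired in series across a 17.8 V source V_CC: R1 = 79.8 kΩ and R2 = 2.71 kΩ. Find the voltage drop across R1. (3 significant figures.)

V ≈ 17.2 V

Series total: ΣR = 79.8 + 2.71 = 82.51 kΩ.
Voltage divider: V = V_CC · (79.80 / 82.51) = 17.8 × 0.9672 = 17.22 V.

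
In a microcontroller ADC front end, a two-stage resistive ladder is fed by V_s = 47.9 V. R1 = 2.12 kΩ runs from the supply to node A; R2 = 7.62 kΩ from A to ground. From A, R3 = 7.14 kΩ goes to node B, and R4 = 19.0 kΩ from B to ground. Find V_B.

V_B ≈ 25.6 V

Looking into the second stage from A: R3 + R4 = 26.14 kΩ appears in parallel with R2.
Effective lower resistance at A: R2 ‖ 26.14 = 5.900 kΩ.
V_A = 47.9 × 5.900/(2.12 + 5.900) = 35.24 V.
V_B = V_A × 0.7269 = 25.61 V.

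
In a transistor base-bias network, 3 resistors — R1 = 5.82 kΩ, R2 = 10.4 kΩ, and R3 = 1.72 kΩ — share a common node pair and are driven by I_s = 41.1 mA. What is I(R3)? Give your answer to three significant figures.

Total conductance ΣG = 1/5.82 + 1/10.4 + 1/1.72 = 0.8494 (units of 1/kΩ).
By the current-divider rule, I = I_s · G_k/ΣG = 41.1 × 0.6845 = 28.13 mA.

I ≈ 28.1 mA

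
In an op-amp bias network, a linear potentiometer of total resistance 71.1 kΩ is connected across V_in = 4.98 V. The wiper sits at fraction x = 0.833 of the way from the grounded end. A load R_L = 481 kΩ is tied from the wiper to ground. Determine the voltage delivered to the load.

Lower segment x·R_p = 59.23 kΩ; upper segment (1−x)·R_p = 11.87 kΩ.
Lower segment in parallel with the load: 59.23 ‖ 481 = 52.73 kΩ.
Loaded-divider output: V_out = 4.98 × 0.8162 = 4.065 V.
(Unloaded: V_out = x·V_in = 4.15 V.)

V_out ≈ 4.06 V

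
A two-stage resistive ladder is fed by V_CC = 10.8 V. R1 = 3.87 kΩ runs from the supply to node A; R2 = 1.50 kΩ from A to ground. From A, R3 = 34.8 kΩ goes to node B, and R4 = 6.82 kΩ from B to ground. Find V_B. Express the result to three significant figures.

V_B ≈ 0.482 V

Node A sees R2 in parallel with the series input of stage 2, R3 + R4 = 41.62 kΩ.
R2 ‖ (R3+R4) = 1.448 kΩ.
First divider: V_A = V_CC · 1.448/(3.87 + 1.448) = 2.940 V.
Then the unloaded second divider: V_B = V_A × R4/(R3+R4) = 2.940 × 0.1639 = 0.4818 V.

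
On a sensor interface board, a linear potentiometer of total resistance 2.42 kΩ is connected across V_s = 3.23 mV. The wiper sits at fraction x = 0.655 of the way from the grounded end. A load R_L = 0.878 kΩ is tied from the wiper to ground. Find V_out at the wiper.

The pot divides into 0.8349 kΩ above the wiper and 1.585 kΩ below.
(x·R_p) ‖ R_L = 0.5650 kΩ.
Then V_out = V_s · 0.5650/(0.8349 + 0.5650) = 1.304 mV.

V_out ≈ 1.30 mV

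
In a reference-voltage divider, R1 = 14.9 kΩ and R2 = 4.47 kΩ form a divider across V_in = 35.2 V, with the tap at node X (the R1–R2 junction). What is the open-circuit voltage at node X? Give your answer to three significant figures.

With X open, the divider is unloaded: V_th = 35.2 × 4.47/19.37 = 8.123 V.

V_th ≈ 8.12 V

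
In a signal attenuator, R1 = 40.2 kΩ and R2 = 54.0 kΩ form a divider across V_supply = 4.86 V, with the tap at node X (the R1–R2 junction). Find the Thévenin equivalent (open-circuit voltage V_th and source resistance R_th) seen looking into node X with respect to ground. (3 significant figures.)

V_th ≈ 2.79 V, R_th ≈ 23.0 kΩ

V_th is the unloaded tap voltage: V_supply · R2/(R1+R2) = 4.86 × 0.5732 = 2.786 V.
Looking into X with the source shorted: R_th = R1·R2/(R1+R2) = 40.20 × 54.0/94.20 = 23.04 kΩ.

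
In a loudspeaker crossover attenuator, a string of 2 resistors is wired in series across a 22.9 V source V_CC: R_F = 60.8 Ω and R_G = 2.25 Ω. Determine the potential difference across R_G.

ΣR = 60.8 + 2.25 = 63.05 Ω.
Voltage divider: V = V_CC · (2.250 / 63.05) = 22.9 × 0.03569 = 0.8172 V.

V ≈ 0.817 V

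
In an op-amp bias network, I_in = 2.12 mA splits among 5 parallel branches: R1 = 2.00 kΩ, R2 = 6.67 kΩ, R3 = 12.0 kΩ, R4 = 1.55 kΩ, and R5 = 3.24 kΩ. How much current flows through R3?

Conductances: ΣG = 1/2.00 + 1/6.67 + 1/12.0 + 1/1.55 + 1/3.24 = 1.687 (1/kΩ).
By the current-divider rule, I = I_in · G_k/ΣG = 2.12 × 0.04940 = 0.1047 mA.

I ≈ 0.105 mA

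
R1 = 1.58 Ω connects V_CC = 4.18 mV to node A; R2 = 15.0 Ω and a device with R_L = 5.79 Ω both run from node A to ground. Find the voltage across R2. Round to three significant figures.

V_out ≈ 3.03 mV

First combine the lower leg with the load: R2 ‖ R_L = 4.177 Ω.
Voltage divider with the loaded lower leg: V_out = 4.18 × 4.177/(1.58 + 4.177) = 4.18 × 0.7256 = 3.033 mV.
(Unloaded it would be 3.78 mV; the load pulls it down.)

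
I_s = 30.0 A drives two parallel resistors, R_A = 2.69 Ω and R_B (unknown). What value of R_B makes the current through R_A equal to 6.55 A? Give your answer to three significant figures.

The fraction through R_A equals R_B/(R_A+R_B).
With f = 0.2183, R_B = R_A · f/(1−f) = 2.69 × 0.2793 = 0.7514 Ω.

R_B ≈ 0.751 Ω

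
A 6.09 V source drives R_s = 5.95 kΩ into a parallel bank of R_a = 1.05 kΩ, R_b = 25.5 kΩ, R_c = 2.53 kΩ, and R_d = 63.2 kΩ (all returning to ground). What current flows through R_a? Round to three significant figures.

I ≈ 0.621 mA

Combine the parallel branches: R_p = (1/1.05 + 1/25.5 + 1/2.53 + 1/63.2)⁻¹ = 0.7129 kΩ.
V_A by voltage divider: V_A = 6.09 × 0.7129/(5.95 + 0.7129) = 0.6516 V.
Branch current I = V_A/R_a = 0.6516/1.05 = 0.6206 mA.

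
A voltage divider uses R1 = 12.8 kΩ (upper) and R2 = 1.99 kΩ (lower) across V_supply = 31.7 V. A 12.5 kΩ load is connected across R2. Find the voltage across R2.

R2 ‖ R_L = (1.99 × 12.5)/(1.99 + 12.5) = 1.717 kΩ.
Now apply the divider: V_out = 31.7 × 0.1183 = 3.749 V.

V_out ≈ 3.75 V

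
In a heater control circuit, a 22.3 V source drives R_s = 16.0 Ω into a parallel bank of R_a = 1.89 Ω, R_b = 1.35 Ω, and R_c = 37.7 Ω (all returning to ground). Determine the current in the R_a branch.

Equivalent of the parallel group: R_p = 0.7714 Ω.
Node voltage V_A = V_DC · R_p/(R_s + R_p) = 22.3 × 0.04599 = 1.026 V.
Branch current I = V_A/R_a = 1.026/1.89 = 0.5427 A.

I ≈ 0.543 A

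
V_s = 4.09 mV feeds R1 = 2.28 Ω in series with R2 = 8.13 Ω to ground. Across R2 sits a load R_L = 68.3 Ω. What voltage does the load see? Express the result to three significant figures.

V_out ≈ 3.11 mV

First combine the lower leg with the load: R2 ‖ R_L = 7.265 Ω.
Voltage divider with the loaded lower leg: V_out = 4.09 × 7.265/(2.28 + 7.265) = 4.09 × 0.7611 = 3.113 mV.
(Unloaded it would be 3.19 mV; the load pulls it down.)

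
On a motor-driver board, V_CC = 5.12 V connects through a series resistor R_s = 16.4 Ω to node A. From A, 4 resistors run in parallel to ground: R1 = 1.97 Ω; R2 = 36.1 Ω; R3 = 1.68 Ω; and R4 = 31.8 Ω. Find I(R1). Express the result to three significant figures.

Combine the parallel branches: R_p = (1/1.97 + 1/36.1 + 1/1.68 + 1/31.8)⁻¹ = 0.8606 Ω.
Node voltage V_A = V_CC · R_p/(R_s + R_p) = 5.12 × 0.04986 = 0.2553 V.
Branch current I = V_A/R1 = 0.2553/1.97 = 0.1296 A.
(Check via current divider: I_total = 0.2966 A; share G_k/ΣG = 0.4368 → same result.)

I ≈ 0.130 A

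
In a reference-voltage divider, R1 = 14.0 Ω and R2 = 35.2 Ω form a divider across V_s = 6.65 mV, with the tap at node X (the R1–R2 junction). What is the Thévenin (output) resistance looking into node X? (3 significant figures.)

R_th ≈ 10.0 Ω

Zeroing V_s shorts the top of R1 to ground, so R_th = R1 ‖ R2 = 10.02 Ω.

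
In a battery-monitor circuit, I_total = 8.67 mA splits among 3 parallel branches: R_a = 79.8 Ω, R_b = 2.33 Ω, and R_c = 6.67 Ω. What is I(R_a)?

I ≈ 0.184 mA

Total conductance ΣG = 1/79.8 + 1/2.33 + 1/6.67 = 0.5916 (units of 1/Ω).
R_a takes the fraction G_k/ΣG = 0.01253/0.5916 = 0.02118, so I = 8.67 × 0.02118 = 0.1836 mA.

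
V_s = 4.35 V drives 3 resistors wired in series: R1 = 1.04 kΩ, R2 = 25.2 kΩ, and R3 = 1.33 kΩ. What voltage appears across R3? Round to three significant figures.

V ≈ 0.210 V

Total series resistance ΣR = 1.04 + 25.2 + 1.33 = 27.57 kΩ.
By the voltage-divider rule, V = 4.35 × 1.330/27.57 = 0.2098 V.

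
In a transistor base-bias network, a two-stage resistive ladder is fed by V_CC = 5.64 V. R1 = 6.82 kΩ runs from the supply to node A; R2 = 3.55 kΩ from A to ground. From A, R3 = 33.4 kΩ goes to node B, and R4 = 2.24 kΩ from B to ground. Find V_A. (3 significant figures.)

V_A ≈ 1.81 V

Node A sees R2 in parallel with the series input of stage 2, R3 + R4 = 35.64 kΩ.
R2 ‖ (R3+R4) = 3.228 kΩ.
So V_A = 5.64 × 0.3213 = 1.812 V.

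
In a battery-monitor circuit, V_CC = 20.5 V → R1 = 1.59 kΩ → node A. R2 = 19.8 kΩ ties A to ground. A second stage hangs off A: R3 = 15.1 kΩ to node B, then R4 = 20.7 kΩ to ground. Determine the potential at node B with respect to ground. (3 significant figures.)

Looking into the second stage from A: R3 + R4 = 35.80 kΩ appears in parallel with R2.
R2 ‖ (R3+R4) = 12.75 kΩ.
First divider: V_A = V_CC · 12.75/(1.59 + 12.75) = 18.23 V.
V_B = V_A × 0.5782 = 10.54 V.

V_B ≈ 10.5 V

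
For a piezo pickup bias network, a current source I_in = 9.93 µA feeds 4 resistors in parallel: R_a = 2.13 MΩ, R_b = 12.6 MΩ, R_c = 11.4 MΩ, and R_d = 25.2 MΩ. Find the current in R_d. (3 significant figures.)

I ≈ 0.583 µA

ΣG = 1/2.13 + 1/12.6 + 1/11.4 + 1/25.2 = 0.6763.
R_d takes the fraction G_k/ΣG = 0.03968/0.6763 = 0.05868, so I = 9.93 × 0.05868 = 0.5827 µA.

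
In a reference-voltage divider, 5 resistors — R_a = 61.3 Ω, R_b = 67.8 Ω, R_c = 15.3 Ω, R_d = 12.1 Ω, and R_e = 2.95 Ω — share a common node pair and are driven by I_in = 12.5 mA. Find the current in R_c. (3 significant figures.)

Conductances: ΣG = 1/61.3 + 1/67.8 + 1/15.3 + 1/12.1 + 1/2.95 = 0.5180 (1/Ω).
Current divider: I(R_c) = I_in · G_k/ΣG = 12.5 × (0.06536/0.5180) = 12.5 × 0.1262 = 1.577 mA.

I ≈ 1.58 mA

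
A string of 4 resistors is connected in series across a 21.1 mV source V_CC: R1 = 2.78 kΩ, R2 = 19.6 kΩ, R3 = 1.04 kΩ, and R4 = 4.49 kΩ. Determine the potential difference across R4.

ΣR = 2.78 + 19.6 + 1.04 + 4.49 = 27.91 kΩ.
V = V_CC · R/ΣR = 21.1 × 0.1609 = 3.394 mV.

V ≈ 3.39 mV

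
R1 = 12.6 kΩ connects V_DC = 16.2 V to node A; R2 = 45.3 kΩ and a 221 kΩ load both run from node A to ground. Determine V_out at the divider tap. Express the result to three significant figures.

R2 ‖ R_L = (45.3 × 221)/(45.3 + 221) = 37.59 kΩ.
Then V_out = V_DC · R2'/(R1 + R2') = 16.2 × 37.59/50.19 = 12.13 V.

V_out ≈ 12.1 V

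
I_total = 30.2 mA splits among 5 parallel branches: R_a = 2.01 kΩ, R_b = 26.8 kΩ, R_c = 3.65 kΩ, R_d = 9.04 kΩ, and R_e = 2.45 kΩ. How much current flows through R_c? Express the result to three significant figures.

Conductances: ΣG = 1/2.01 + 1/26.8 + 1/3.65 + 1/9.04 + 1/2.45 = 1.328 (1/kΩ).
By the current-divider rule, I = I_total · G_k/ΣG = 30.2 × 0.2064 = 6.232 mA.

I ≈ 6.23 mA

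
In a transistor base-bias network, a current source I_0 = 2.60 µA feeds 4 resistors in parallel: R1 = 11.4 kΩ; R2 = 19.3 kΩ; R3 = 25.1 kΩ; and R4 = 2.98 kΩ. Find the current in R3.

I ≈ 0.201 µA

ΣG = 1/11.4 + 1/19.3 + 1/25.1 + 1/2.98 = 0.5149.
R3 takes the fraction G_k/ΣG = 0.03984/0.5149 = 0.07737, so I = 2.60 × 0.07737 = 0.2012 µA.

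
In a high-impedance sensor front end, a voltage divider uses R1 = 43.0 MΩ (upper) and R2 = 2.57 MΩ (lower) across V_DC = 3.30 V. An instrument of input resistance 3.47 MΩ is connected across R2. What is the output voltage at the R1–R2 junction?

V_out ≈ 0.110 V

R2 ‖ R_L = (2.57 × 3.47)/(2.57 + 3.47) = 1.476 MΩ.
Now apply the divider: V_out = 3.30 × 0.03320 = 0.1095 V.
(Unloaded it would be 0.186 V; the load pulls it down.)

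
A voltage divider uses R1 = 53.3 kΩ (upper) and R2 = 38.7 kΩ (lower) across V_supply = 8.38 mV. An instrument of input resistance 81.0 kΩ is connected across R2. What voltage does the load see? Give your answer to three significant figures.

V_out ≈ 2.76 mV

First combine the lower leg with the load: R2 ‖ R_L = 26.19 kΩ.
Then V_out = V_supply · R2'/(R1 + R2') = 8.38 × 26.19/79.49 = 2.761 mV.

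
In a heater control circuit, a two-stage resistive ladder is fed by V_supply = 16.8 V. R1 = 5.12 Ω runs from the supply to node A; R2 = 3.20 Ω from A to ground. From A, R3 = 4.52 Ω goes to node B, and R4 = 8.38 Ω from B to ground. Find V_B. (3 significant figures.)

Looking into the second stage from A: R3 + R4 = 12.90 Ω appears in parallel with R2.
Effective lower resistance at A: R2 ‖ 12.90 = 2.564 Ω.
First divider: V_A = V_supply · 2.564/(5.12 + 2.564) = 5.606 V.
Then the unloaded second divider: V_B = V_A × R4/(R3+R4) = 5.606 × 0.6496 = 3.642 V.

V_B ≈ 3.64 V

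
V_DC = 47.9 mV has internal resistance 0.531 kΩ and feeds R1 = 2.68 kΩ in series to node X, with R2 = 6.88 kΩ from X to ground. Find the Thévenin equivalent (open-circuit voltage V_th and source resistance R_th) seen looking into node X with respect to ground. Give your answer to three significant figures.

V_th ≈ 32.7 mV, R_th ≈ 2.19 kΩ

R1' = 0.531 + 2.68 = 3.211 kΩ (source resistance + R1).
With X open, the divider is unloaded: V_th = 47.9 × 6.88/10.09 = 32.66 mV.
Looking into X with the source shorted: R_th = R1'·R2/(R1'+R2) = 3.211 × 6.88/10.09 = 2.189 kΩ.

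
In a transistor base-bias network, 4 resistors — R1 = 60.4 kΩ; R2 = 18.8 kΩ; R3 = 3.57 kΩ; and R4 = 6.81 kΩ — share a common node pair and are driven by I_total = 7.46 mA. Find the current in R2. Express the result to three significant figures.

ΣG = 1/60.4 + 1/18.8 + 1/3.57 + 1/6.81 = 0.4967.
R2 takes the fraction G_k/ΣG = 0.05319/0.4967 = 0.1071, so I = 7.46 × 0.1071 = 0.7989 mA.

I ≈ 0.799 mA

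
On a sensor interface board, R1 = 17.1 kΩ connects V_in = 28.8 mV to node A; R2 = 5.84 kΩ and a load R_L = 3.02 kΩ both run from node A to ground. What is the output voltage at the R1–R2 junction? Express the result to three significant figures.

R2 ‖ R_L = (5.84 × 3.02)/(5.84 + 3.02) = 1.991 kΩ.
Then V_out = V_in · R2'/(R1 + R2') = 28.8 × 1.991/19.09 = 3.003 mV.
(Unloaded it would be 7.33 mV; the load pulls it down.)

V_out ≈ 3.00 mV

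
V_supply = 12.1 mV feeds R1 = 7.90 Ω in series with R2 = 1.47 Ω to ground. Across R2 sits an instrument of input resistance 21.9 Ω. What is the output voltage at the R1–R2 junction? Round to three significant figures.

V_out ≈ 1.80 mV

First combine the lower leg with the load: R2 ‖ R_L = 1.378 Ω.
Now apply the divider: V_out = 12.1 × 0.1485 = 1.797 mV.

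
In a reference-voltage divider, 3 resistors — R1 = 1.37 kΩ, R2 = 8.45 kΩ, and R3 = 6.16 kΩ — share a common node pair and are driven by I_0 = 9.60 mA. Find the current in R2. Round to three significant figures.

Conductances: ΣG = 1/1.37 + 1/8.45 + 1/6.16 = 1.011 (1/kΩ).
By the current-divider rule, I = I_0 · G_k/ΣG = 9.60 × 0.1171 = 1.124 mA.

I ≈ 1.12 mA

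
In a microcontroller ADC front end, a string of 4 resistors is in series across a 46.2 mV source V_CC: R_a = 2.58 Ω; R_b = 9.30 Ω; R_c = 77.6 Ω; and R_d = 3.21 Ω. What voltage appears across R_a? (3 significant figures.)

Series total: ΣR = 2.58 + 9.30 + 77.6 + 3.21 = 92.69 Ω.
Voltage divider: V = V_CC · (2.580 / 92.69) = 46.2 × 0.02783 = 1.286 mV.

V ≈ 1.29 mV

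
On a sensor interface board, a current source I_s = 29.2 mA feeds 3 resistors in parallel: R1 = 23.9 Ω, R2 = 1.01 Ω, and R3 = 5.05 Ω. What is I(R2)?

Conductances: ΣG = 1/23.9 + 1/1.01 + 1/5.05 = 1.230 (1/Ω).
By the current-divider rule, I = I_s · G_k/ΣG = 29.2 × 0.8050 = 23.51 mA.

I ≈ 23.5 mA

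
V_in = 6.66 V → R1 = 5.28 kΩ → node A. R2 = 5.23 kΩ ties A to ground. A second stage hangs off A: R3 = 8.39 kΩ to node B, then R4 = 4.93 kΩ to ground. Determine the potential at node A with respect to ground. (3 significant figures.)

Node A sees R2 in parallel with the series input of stage 2, R3 + R4 = 13.32 kΩ.
Effective lower resistance at A: R2 ‖ 13.32 = 3.755 kΩ.
So V_A = 6.66 × 0.4156 = 2.768 V.

V_A ≈ 2.77 V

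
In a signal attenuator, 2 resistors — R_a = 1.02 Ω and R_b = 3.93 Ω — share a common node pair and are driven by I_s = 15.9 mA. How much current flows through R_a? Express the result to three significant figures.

I ≈ 12.6 mA

With just two branches, the current splits inversely with resistance.
So I = 15.9 × 3.93/4.950 = 12.62 mA.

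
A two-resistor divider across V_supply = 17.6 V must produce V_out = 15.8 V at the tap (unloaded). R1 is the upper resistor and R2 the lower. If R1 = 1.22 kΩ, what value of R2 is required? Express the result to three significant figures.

R2 ≈ 10.7 kΩ

Required fraction k = V_out/V_supply = 0.8977.
So R2 = R1 · V_out/(V_supply − V_out) = 1.22 × 15.8/(17.6 − 15.8) = 1.22 × 8.778 = 10.71 kΩ.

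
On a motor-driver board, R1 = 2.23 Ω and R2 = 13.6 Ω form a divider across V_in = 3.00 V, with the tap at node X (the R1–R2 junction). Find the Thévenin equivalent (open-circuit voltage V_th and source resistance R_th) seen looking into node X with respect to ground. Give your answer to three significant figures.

V_th ≈ 2.58 V, R_th ≈ 1.92 Ω

V_th is the unloaded tap voltage: V_in · R2/(R1+R2) = 3.00 × 0.8591 = 2.577 V.
Looking into X with the source shorted: R_th = R1·R2/(R1+R2) = 2.230 × 13.6/15.83 = 1.916 Ω.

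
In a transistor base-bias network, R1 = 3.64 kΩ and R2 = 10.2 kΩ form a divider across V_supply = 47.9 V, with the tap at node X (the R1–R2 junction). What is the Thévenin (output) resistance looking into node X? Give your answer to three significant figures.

With V_supply suppressed (replaced by a short), R_th = R1 ‖ R2 = (3.640 × 10.2)/(3.640 + 10.2) = 2.683 kΩ.

R_th ≈ 2.68 kΩ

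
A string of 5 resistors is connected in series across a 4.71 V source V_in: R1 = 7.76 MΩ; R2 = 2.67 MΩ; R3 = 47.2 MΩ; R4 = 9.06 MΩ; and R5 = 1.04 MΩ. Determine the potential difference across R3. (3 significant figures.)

V ≈ 3.28 V

ΣR = 7.76 + 2.67 + 47.2 + 9.06 + 1.04 = 67.73 MΩ.
By the voltage-divider rule, V = 4.71 × 47.20/67.73 = 3.282 V.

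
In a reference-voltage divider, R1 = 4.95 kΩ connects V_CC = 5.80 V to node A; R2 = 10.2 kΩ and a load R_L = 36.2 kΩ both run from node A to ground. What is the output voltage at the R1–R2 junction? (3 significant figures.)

First combine the lower leg with the load: R2 ‖ R_L = 7.958 kΩ.
Voltage divider with the loaded lower leg: V_out = 5.80 × 7.958/(4.95 + 7.958) = 5.80 × 0.6165 = 3.576 V.

V_out ≈ 3.58 V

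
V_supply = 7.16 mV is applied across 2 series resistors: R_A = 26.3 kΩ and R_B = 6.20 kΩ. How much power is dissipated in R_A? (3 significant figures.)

P ≈ 1.28 nW

Series current I = V_supply/ΣR = 7.16/32.50 = 0.2203 µA.
P(R_A) = I²·R_A = (0.2203)² × 26.3 = 1.276 nW.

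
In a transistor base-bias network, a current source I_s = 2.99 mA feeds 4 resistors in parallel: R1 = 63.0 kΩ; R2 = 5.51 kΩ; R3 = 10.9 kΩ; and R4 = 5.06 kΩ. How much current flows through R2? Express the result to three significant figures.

ΣG = 1/63.0 + 1/5.51 + 1/10.9 + 1/5.06 = 0.4867.
R2 takes the fraction G_k/ΣG = 0.1815/0.4867 = 0.3729, so I = 2.99 × 0.3729 = 1.115 mA.

I ≈ 1.11 mA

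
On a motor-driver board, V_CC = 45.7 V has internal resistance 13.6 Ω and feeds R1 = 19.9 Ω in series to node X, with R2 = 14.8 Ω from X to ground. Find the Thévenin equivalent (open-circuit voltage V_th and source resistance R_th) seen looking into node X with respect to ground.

R1' = 13.6 + 19.9 = 33.50 Ω (source resistance + R1).
Open-circuit (no load on X): V_th = V_CC · R2/(R1' + R2) = 45.7 × 14.8/(33.50 + 14.8) = 14.00 V.
With V_CC suppressed (replaced by a short), R_th = R1' ‖ R2 = (33.50 × 14.8)/(33.50 + 14.8) = 10.27 Ω.

V_th ≈ 14.0 V, R_th ≈ 10.3 Ω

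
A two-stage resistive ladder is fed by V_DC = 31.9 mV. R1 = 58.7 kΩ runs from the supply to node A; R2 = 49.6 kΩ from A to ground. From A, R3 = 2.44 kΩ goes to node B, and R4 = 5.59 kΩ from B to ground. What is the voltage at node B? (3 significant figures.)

V_B ≈ 2.34 mV

The second stage (R3 + R4 = 8.030 kΩ) loads node A in parallel with R2.
R2 ‖ (R3+R4) = 6.911 kΩ.
V_A = 31.9 × 6.911/(58.7 + 6.911) = 3.360 mV.
Then the unloaded second divider: V_B = V_A × R4/(R3+R4) = 3.360 × 0.6961 = 2.339 mV.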